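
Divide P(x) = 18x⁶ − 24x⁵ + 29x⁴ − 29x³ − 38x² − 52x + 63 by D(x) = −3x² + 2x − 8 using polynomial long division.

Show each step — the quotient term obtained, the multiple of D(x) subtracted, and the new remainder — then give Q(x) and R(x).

Q(x) = −6x⁴ + 4x³ + 9x² + 5x − 8; R(x) = 4x − 1

Step 1: lead(18x⁶ − 24x⁵ + 29x⁴ − 29x³ − 38x² − 52x + 63) ÷ lead(D) = 18x⁶ ÷ −3x² = −6x⁴. Subtract (−6x⁴)·D = 18x⁶ − 12x⁵ + 48x⁴. Remainder: −12x⁵ − 19x⁴ − 29x³ − 38x² − 52x + 63.
Step 2: lead(−12x⁵ − 19x⁴ − 29x³ − 38x² − 52x + 63) ÷ lead(D) = −12x⁵ ÷ −3x² = 4x³. Subtract (4x³)·D = −12x⁵ + 8x⁴ − 32x³. Remainder: −27x⁴ + 3x³ − 38x² − 52x + 63.
Step 3: lead(−27x⁴ + 3x³ − 38x² − 52x + 63) ÷ lead(D) = −27x⁴ ÷ −3x² = 9x². Subtract (9x²)·D = −27x⁴ + 18x³ − 72x². Remainder: −15x³ + 34x² − 52x + 63.
Step 4: lead(−15x³ + 34x² − 52x + 63) ÷ lead(D) = −15x³ ÷ −3x² = 5x. Subtract (5x)·D = −15x³ + 10x² − 40x. Remainder: 24x² − 12x + 63.
Step 5: lead(24x² − 12x + 63) ÷ lead(D) = 24x² ÷ −3x² = −8. Subtract (−8)·D = 24x² − 16x + 64. Remainder: 4x − 1.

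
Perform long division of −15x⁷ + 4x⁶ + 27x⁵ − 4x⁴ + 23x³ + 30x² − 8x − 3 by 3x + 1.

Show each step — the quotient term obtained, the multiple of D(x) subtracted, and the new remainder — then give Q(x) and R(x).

Step 1: lead(−15x⁷ + 4x⁶ + 27x⁵ − 4x⁴ + 23x³ + 30x² − 8x − 3) ÷ lead(D) = −15x⁷ ÷ 3x = −5x⁶. Subtract (−5x⁶)·D = −15x⁷ − 5x⁶. Remainder: 9x⁶ + 27x⁵ − 4x⁴ + 23x³ + 30x² − 8x − 3.
Step 2: lead(9x⁶ + 27x⁵ − 4x⁴ + 23x³ + 30x² − 8x − 3) ÷ lead(D) = 9x⁶ ÷ 3x = 3x⁵. Subtract (3x⁵)·D = 9x⁶ + 3x⁵. Remainder: 24x⁵ − 4x⁴ + 23x³ + 30x² − 8x − 3.
Step 3: lead(24x⁵ − 4x⁴ + 23x³ + 30x² − 8x − 3) ÷ lead(D) = 24x⁵ ÷ 3x = 8x⁴. Subtract (8x⁴)·D = 24x⁵ + 8x⁴. Remainder: −12x⁴ + 23x³ + 30x² − 8x − 3.
Step 4: lead(−12x⁴ + 23x³ + 30x² − 8x − 3) ÷ lead(D) = −12x⁴ ÷ 3x = −4x³. Subtract (−4x³)·D = −12x⁴ − 4x³. Remainder: 27x³ + 30x² − 8x − 3.
Step 5: lead(27x³ + 30x² − 8x − 3) ÷ lead(D) = 27x³ ÷ 3x = 9x². Subtract (9x²)·D = 27x³ + 9x². Remainder: 21x² − 8x − 3.
Step 6: lead(21x² − 8x − 3) ÷ lead(D) = 21x² ÷ 3x = 7x. Subtract (7x)·D = 21x² + 7x. Remainder: −15x − 3.
Step 7: lead(−15x − 3) ÷ lead(D) = −15x ÷ 3x = −5. Subtract (−5)·D = −15x − 5. Remainder: 2.

Q(x) = −5x⁶ + 3x⁵ + 8x⁴ − 4x³ + 9x² + 7x − 5; R(x) = 2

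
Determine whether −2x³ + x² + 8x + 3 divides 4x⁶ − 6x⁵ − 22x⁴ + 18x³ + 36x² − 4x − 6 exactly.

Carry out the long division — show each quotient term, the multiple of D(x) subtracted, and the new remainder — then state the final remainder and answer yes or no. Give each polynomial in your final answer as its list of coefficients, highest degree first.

R = [0], so D(x) is a factor of P(x). yes

Step 1: lead(4x⁶ − 6x⁵ − 22x⁴ + 18x³ + 36x² − 4x − 6) ÷ lead(D) = 4x⁶ ÷ −2x³ = −2x³. Subtract (−2x³)·D = 4x⁶ − 2x⁵ − 16x⁴ − 6x³. Remainder: −4x⁵ − 6x⁴ + 24x³ + 36x² − 4x − 6.
Step 2: lead(−4x⁵ − 6x⁴ + 24x³ + 36x² − 4x − 6) ÷ lead(D) = −4x⁵ ÷ −2x³ = 2x². Subtract (2x²)·D = −4x⁵ + 2x⁴ + 16x³ + 6x². Remainder: −8x⁴ + 8x³ + 30x² − 4x − 6.
Step 3: lead(−8x⁴ + 8x³ + 30x² − 4x − 6) ÷ lead(D) = −8x⁴ ÷ −2x³ = 4x. Subtract (4x)·D = −8x⁴ + 4x³ + 32x² + 12x. Remainder: 4x³ − 2x² − 16x − 6.
Step 4: lead(4x³ − 2x² − 16x − 6) ÷ lead(D) = 4x³ ÷ −2x³ = −2. Subtract (−2)·D = 4x³ − 2x² − 16x − 6. Remainder: 0.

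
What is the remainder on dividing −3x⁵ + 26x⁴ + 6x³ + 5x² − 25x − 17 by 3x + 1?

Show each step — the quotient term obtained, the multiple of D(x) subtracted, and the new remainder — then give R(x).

R(x) = −8

Step 1: lead(−3x⁵ + 26x⁴ + 6x³ + 5x² − 25x − 17) ÷ lead(D) = −3x⁵ ÷ 3x = −x⁴. Subtract (−x⁴)·D = −3x⁵ − x⁴. Remainder: 27x⁴ + 6x³ + 5x² − 25x − 17.
Step 2: lead(27x⁴ + 6x³ + 5x² − 25x − 17) ÷ lead(D) = 27x⁴ ÷ 3x = 9x³. Subtract (9x³)·D = 27x⁴ + 9x³. Remainder: −3x³ + 5x² − 25x − 17.
Step 3: lead(−3x³ + 5x² − 25x − 17) ÷ lead(D) = −3x³ ÷ 3x = −x². Subtract (−x²)·D = −3x³ − x². Remainder: 6x² − 25x − 17.
Step 4: lead(6x² − 25x − 17) ÷ lead(D) = 6x² ÷ 3x = 2x. Subtract (2x)·D = 6x² + 2x. Remainder: −27x − 17.
Step 5: lead(−27x − 17) ÷ lead(D) = −27x ÷ 3x = −9. Subtract (−9)·D = −27x − 9. Remainder: −8.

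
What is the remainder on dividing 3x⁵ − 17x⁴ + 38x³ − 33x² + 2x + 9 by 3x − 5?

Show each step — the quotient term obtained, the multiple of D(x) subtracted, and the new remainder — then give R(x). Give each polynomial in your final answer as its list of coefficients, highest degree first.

Step 1: lead(3x⁵ − 17x⁴ + 38x³ − 33x² + 2x + 9) ÷ lead(D) = 3x⁵ ÷ 3x = x⁴. Subtract (x⁴)·D = 3x⁵ − 5x⁴. Remainder: −12x⁴ + 38x³ − 33x² + 2x + 9.
Step 2: lead(−12x⁴ + 38x³ − 33x² + 2x + 9) ÷ lead(D) = −12x⁴ ÷ 3x = −4x³. Subtract (−4x³)·D = −12x⁴ + 20x³. Remainder: 18x³ − 33x² + 2x + 9.
Step 3: lead(18x³ − 33x² + 2x + 9) ÷ lead(D) = 18x³ ÷ 3x = 6x². Subtract (6x²)·D = 18x³ − 30x². Remainder: −3x² + 2x + 9.
Step 4: lead(−3x² + 2x + 9) ÷ lead(D) = −3x² ÷ 3x = −x. Subtract (−x)·D = −3x² + 5x. Remainder: −3x + 9.
Step 5: lead(−3x + 9) ÷ lead(D) = −3x ÷ 3x = −1. Subtract (−1)·D = −3x + 5. Remainder: 4.

R = [4]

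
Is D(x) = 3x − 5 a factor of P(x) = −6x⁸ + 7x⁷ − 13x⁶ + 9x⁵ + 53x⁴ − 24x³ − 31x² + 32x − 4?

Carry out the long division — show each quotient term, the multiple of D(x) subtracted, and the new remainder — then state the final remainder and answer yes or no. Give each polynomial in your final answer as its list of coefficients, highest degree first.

Step 1: lead(−6x⁸ + 7x⁷ − 13x⁶ + 9x⁵ + 53x⁴ − 24x³ − 31x² + 32x − 4) ÷ lead(D) = −6x⁸ ÷ 3x = −2x⁷. Subtract (−2x⁷)·D = −6x⁸ + 10x⁷. Remainder: −3x⁷ − 13x⁶ + 9x⁵ + 53x⁴ − 24x³ − 31x² + 32x − 4.
Step 2: lead(−3x⁷ − 13x⁶ + 9x⁵ + 53x⁴ − 24x³ − 31x² + 32x − 4) ÷ lead(D) = −3x⁷ ÷ 3x = −x⁶. Subtract (−x⁶)·D = −3x⁷ + 5x⁶. Remainder: −18x⁶ + 9x⁵ + 53x⁴ − 24x³ − 31x² + 32x − 4.
Step 3: lead(−18x⁶ + 9x⁵ + 53x⁴ − 24x³ − 31x² + 32x − 4) ÷ lead(D) = −18x⁶ ÷ 3x = −6x⁵. Subtract (−6x⁵)·D = −18x⁶ + 30x⁵. Remainder: −21x⁵ + 53x⁴ − 24x³ − 31x² + 32x − 4.
Step 4: lead(−21x⁵ + 53x⁴ − 24x³ − 31x² + 32x − 4) ÷ lead(D) = −21x⁵ ÷ 3x = −7x⁴. Subtract (−7x⁴)·D = −21x⁵ + 35x⁴. Remainder: 18x⁴ − 24x³ − 31x² + 32x − 4.
Step 5: lead(18x⁴ − 24x³ − 31x² + 32x − 4) ÷ lead(D) = 18x⁴ ÷ 3x = 6x³. Subtract (6x³)·D = 18x⁴ − 30x³. Remainder: 6x³ − 31x² + 32x − 4.
Step 6: lead(6x³ − 31x² + 32x − 4) ÷ lead(D) = 6x³ ÷ 3x = 2x². Subtract (2x²)·D = 6x³ − 10x². Remainder: −21x² + 32x − 4.
Step 7: lead(−21x² + 32x − 4) ÷ lead(D) = −21x² ÷ 3x = −7x. Subtract (−7x)·D = −21x² + 35x. Remainder: −3x − 4.
Step 8: lead(−3x − 4) ÷ lead(D) = −3x ÷ 3x = −1. Subtract (−1)·D = −3x + 5. Remainder: −9.

R = [-9], so D(x) is not a factor of P(x). no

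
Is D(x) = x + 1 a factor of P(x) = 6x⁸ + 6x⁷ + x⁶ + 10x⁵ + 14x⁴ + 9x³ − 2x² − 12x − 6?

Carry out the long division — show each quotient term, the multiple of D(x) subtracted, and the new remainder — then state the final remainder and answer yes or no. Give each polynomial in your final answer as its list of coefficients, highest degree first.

Step 1: lead(6x⁸ + 6x⁷ + x⁶ + 10x⁵ + 14x⁴ + 9x³ − 2x² − 12x − 6) ÷ lead(D) = 6x⁸ ÷ x = 6x⁷. Subtract (6x⁷)·D = 6x⁸ + 6x⁷. Remainder: x⁶ + 10x⁵ + 14x⁴ + 9x³ − 2x² − 12x − 6.
Step 2: lead(x⁶ + 10x⁵ + 14x⁴ + 9x³ − 2x² − 12x − 6) ÷ lead(D) = x⁶ ÷ x = x⁵. Subtract (x⁵)·D = x⁶ + x⁵. Remainder: 9x⁵ + 14x⁴ + 9x³ − 2x² − 12x − 6.
Step 3: lead(9x⁵ + 14x⁴ + 9x³ − 2x² − 12x − 6) ÷ lead(D) = 9x⁵ ÷ x = 9x⁴. Subtract (9x⁴)·D = 9x⁵ + 9x⁴. Remainder: 5x⁴ + 9x³ − 2x² − 12x − 6.
Step 4: lead(5x⁴ + 9x³ − 2x² − 12x − 6) ÷ lead(D) = 5x⁴ ÷ x = 5x³. Subtract (5x³)·D = 5x⁴ + 5x³. Remainder: 4x³ − 2x² − 12x − 6.
Step 5: lead(4x³ − 2x² − 12x − 6) ÷ lead(D) = 4x³ ÷ x = 4x². Subtract (4x²)·D = 4x³ + 4x². Remainder: −6x² − 12x − 6.
Step 6: lead(−6x² − 12x − 6) ÷ lead(D) = −6x² ÷ x = −6x. Subtract (−6x)·D = −6x² − 6x. Remainder: −6x − 6.
Step 7: lead(−6x − 6) ÷ lead(D) = −6x ÷ x = −6. Subtract (−6)·D = −6x − 6. Remainder: 0.

R = [0], so D(x) is a factor of P(x). yes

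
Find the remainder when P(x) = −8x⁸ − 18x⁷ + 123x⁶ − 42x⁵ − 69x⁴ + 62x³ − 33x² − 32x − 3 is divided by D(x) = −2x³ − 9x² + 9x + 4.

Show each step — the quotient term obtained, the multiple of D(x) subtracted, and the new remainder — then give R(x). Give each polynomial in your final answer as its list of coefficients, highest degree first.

R = [4, 1, 1]

Step 1: lead(−8x⁸ − 18x⁷ + 123x⁶ − 42x⁵ − 69x⁴ + 62x³ − 33x² − 32x − 3) ÷ lead(D) = −8x⁸ ÷ −2x³ = 4x⁵. Subtract (4x⁵)·D = −8x⁸ − 36x⁷ + 36x⁶ + 16x⁵. Remainder: 18x⁷ + 87x⁶ − 58x⁵ − 69x⁴ + 62x³ − 33x² − 32x − 3.
Step 2: lead(18x⁷ + 87x⁶ − 58x⁵ − 69x⁴ + 62x³ − 33x² − 32x − 3) ÷ lead(D) = 18x⁷ ÷ −2x³ = −9x⁴. Subtract (−9x⁴)·D = 18x⁷ + 81x⁶ − 81x⁵ − 36x⁴. Remainder: 6x⁶ + 23x⁵ − 33x⁴ + 62x³ − 33x² − 32x − 3.
Step 3: lead(6x⁶ + 23x⁵ − 33x⁴ + 62x³ − 33x² − 32x − 3) ÷ lead(D) = 6x⁶ ÷ −2x³ = −3x³. Subtract (−3x³)·D = 6x⁶ + 27x⁵ − 27x⁴ − 12x³. Remainder: −4x⁵ − 6x⁴ + 74x³ − 33x² − 32x − 3.
Step 4: lead(−4x⁵ − 6x⁴ + 74x³ − 33x² − 32x − 3) ÷ lead(D) = −4x⁵ ÷ −2x³ = 2x². Subtract (2x²)·D = −4x⁵ − 18x⁴ + 18x³ + 8x². Remainder: 12x⁴ + 56x³ − 41x² − 32x − 3.
Step 5: lead(12x⁴ + 56x³ − 41x² − 32x − 3) ÷ lead(D) = 12x⁴ ÷ −2x³ = −6x. Subtract (−6x)·D = 12x⁴ + 54x³ − 54x² − 24x. Remainder: 2x³ + 13x² − 8x − 3.
Step 6: lead(2x³ + 13x² − 8x − 3) ÷ lead(D) = 2x³ ÷ −2x³ = −1. Subtract (−1)·D = 2x³ + 9x² − 9x − 4. Remainder: 4x² + x + 1.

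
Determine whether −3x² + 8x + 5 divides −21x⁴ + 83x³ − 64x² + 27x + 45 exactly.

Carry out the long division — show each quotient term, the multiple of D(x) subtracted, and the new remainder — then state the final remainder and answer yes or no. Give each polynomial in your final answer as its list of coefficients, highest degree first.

R = [0], so D(x) is a factor of P(x). yes

Step 1: lead(−21x⁴ + 83x³ − 64x² + 27x + 45) ÷ lead(D) = −21x⁴ ÷ −3x² = 7x². Subtract (7x²)·D = −21x⁴ + 56x³ + 35x². Remainder: 27x³ − 99x² + 27x + 45.
Step 2: lead(27x³ − 99x² + 27x + 45) ÷ lead(D) = 27x³ ÷ −3x² = −9x. Subtract (−9x)·D = 27x³ − 72x² − 45x. Remainder: −27x² + 72x + 45.
Step 3: lead(−27x² + 72x + 45) ÷ lead(D) = −27x² ÷ −3x² = 9. Subtract (9)·D = −27x² + 72x + 45. Remainder: 0.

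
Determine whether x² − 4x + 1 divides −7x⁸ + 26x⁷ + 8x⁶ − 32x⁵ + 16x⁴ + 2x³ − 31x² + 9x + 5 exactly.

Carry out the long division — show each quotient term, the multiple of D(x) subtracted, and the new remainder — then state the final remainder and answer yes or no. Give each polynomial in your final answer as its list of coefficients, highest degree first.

Step 1: lead(−7x⁸ + 26x⁷ + 8x⁶ − 32x⁵ + 16x⁴ + 2x³ − 31x² + 9x + 5) ÷ lead(D) = −7x⁸ ÷ x² = −7x⁶. Subtract (−7x⁶)·D = −7x⁸ + 28x⁷ − 7x⁶. Remainder: −2x⁷ + 15x⁶ − 32x⁵ + 16x⁴ + 2x³ − 31x² + 9x + 5.
Step 2: lead(−2x⁷ + 15x⁶ − 32x⁵ + 16x⁴ + 2x³ − 31x² + 9x + 5) ÷ lead(D) = −2x⁷ ÷ x² = −2x⁵. Subtract (−2x⁵)·D = −2x⁷ + 8x⁶ − 2x⁵. Remainder: 7x⁶ − 30x⁵ + 16x⁴ + 2x³ − 31x² + 9x + 5.
Step 3: lead(7x⁶ − 30x⁵ + 16x⁴ + 2x³ − 31x² + 9x + 5) ÷ lead(D) = 7x⁶ ÷ x² = 7x⁴. Subtract (7x⁴)·D = 7x⁶ − 28x⁵ + 7x⁴. Remainder: −2x⁵ + 9x⁴ + 2x³ − 31x² + 9x + 5.
Step 4: lead(−2x⁵ + 9x⁴ + 2x³ − 31x² + 9x + 5) ÷ lead(D) = −2x⁵ ÷ x² = −2x³. Subtract (−2x³)·D = −2x⁵ + 8x⁴ − 2x³. Remainder: x⁴ + 4x³ − 31x² + 9x + 5.
Step 5: lead(x⁴ + 4x³ − 31x² + 9x + 5) ÷ lead(D) = x⁴ ÷ x² = x². Subtract (x²)·D = x⁴ − 4x³ + x². Remainder: 8x³ − 32x² + 9x + 5.
Step 6: lead(8x³ − 32x² + 9x + 5) ÷ lead(D) = 8x³ ÷ x² = 8x. Subtract (8x)·D = 8x³ − 32x² + 8x. Remainder: x + 5.

R = [1, 5], so D(x) is not a factor of P(x). no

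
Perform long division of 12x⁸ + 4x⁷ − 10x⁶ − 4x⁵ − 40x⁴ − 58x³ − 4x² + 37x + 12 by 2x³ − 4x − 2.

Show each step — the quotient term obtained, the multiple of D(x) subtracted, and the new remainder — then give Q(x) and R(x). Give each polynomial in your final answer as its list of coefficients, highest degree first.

Q = [6, 2, 7, 8, -4, -6]; R = [-4, 5, 0]

Step 1: lead(12x⁸ + 4x⁷ − 10x⁶ − 4x⁵ − 40x⁴ − 58x³ − 4x² + 37x + 12) ÷ lead(D) = 12x⁸ ÷ 2x³ = 6x⁵. Subtract (6x⁵)·D = 12x⁸ − 24x⁶ − 12x⁵. Remainder: 4x⁷ + 14x⁶ + 8x⁵ − 40x⁴ − 58x³ − 4x² + 37x + 12.
Step 2: lead(4x⁷ + 14x⁶ + 8x⁵ − 40x⁴ − 58x³ − 4x² + 37x + 12) ÷ lead(D) = 4x⁷ ÷ 2x³ = 2x⁴. Subtract (2x⁴)·D = 4x⁷ − 8x⁵ − 4x⁴. Remainder: 14x⁶ + 16x⁵ − 36x⁴ − 58x³ − 4x² + 37x + 12.
Step 3: lead(14x⁶ + 16x⁵ − 36x⁴ − 58x³ − 4x² + 37x + 12) ÷ lead(D) = 14x⁶ ÷ 2x³ = 7x³. Subtract (7x³)·D = 14x⁶ − 28x⁴ − 14x³. Remainder: 16x⁵ − 8x⁴ − 44x³ − 4x² + 37x + 12.
Step 4: lead(16x⁵ − 8x⁴ − 44x³ − 4x² + 37x + 12) ÷ lead(D) = 16x⁵ ÷ 2x³ = 8x². Subtract (8x²)·D = 16x⁵ − 32x³ − 16x². Remainder: −8x⁴ − 12x³ + 12x² + 37x + 12.
Step 5: lead(−8x⁴ − 12x³ + 12x² + 37x + 12) ÷ lead(D) = −8x⁴ ÷ 2x³ = −4x. Subtract (−4x)·D = −8x⁴ + 16x² + 8x. Remainder: −12x³ − 4x² + 29x + 12.
Step 6: lead(−12x³ − 4x² + 29x + 12) ÷ lead(D) = −12x³ ÷ 2x³ = −6. Subtract (−6)·D = −12x³ + 24x + 12. Remainder: −4x² + 5x.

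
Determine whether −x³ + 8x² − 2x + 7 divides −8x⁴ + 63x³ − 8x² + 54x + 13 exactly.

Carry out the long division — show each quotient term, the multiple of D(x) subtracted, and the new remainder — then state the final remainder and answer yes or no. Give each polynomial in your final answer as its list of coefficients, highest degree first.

Step 1: lead(−8x⁴ + 63x³ − 8x² + 54x + 13) ÷ lead(D) = −8x⁴ ÷ −x³ = 8x. Subtract (8x)·D = −8x⁴ + 64x³ − 16x² + 56x. Remainder: −x³ + 8x² − 2x + 13.
Step 2: lead(−x³ + 8x² − 2x + 13) ÷ lead(D) = −x³ ÷ −x³ = 1. Subtract (1)·D = −x³ + 8x² − 2x + 7. Remainder: 6.

R = [6], so D(x) is not a factor of P(x). no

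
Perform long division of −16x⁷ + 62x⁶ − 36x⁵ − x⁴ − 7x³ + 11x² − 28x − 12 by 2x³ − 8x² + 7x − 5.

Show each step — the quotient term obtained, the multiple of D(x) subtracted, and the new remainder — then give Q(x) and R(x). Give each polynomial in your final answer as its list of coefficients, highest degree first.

Q = [-8, -1, 6, 7, 1]; R = [-7]

Step 1: lead(−16x⁷ + 62x⁶ − 36x⁵ − x⁴ − 7x³ + 11x² − 28x − 12) ÷ lead(D) = −16x⁷ ÷ 2x³ = −8x⁴. Subtract (−8x⁴)·D = −16x⁷ + 64x⁶ − 56x⁵ + 40x⁴. Remainder: −2x⁶ + 20x⁵ − 41x⁴ − 7x³ + 11x² − 28x − 12.
Step 2: lead(−2x⁶ + 20x⁵ − 41x⁴ − 7x³ + 11x² − 28x − 12) ÷ lead(D) = −2x⁶ ÷ 2x³ = −x³. Subtract (−x³)·D = −2x⁶ + 8x⁵ − 7x⁴ + 5x³. Remainder: 12x⁵ − 34x⁴ − 12x³ + 11x² − 28x − 12.
Step 3: lead(12x⁵ − 34x⁴ − 12x³ + 11x² − 28x − 12) ÷ lead(D) = 12x⁵ ÷ 2x³ = 6x². Subtract (6x²)·D = 12x⁵ − 48x⁴ + 42x³ − 30x². Remainder: 14x⁴ − 54x³ + 41x² − 28x − 12.
Step 4: lead(14x⁴ − 54x³ + 41x² − 28x − 12) ÷ lead(D) = 14x⁴ ÷ 2x³ = 7x. Subtract (7x)·D = 14x⁴ − 56x³ + 49x² − 35x. Remainder: 2x³ − 8x² + 7x − 12.
Step 5: lead(2x³ − 8x² + 7x − 12) ÷ lead(D) = 2x³ ÷ 2x³ = 1. Subtract (1)·D = 2x³ − 8x² + 7x − 5. Remainder: −7.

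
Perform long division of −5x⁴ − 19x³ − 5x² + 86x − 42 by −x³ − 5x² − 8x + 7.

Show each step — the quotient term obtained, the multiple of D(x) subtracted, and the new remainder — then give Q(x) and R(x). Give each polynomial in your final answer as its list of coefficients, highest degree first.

Q = [5, -6]; R = [5, 3, 0]

Step 1: lead(−5x⁴ − 19x³ − 5x² + 86x − 42) ÷ lead(D) = −5x⁴ ÷ −x³ = 5x. Subtract (5x)·D = −5x⁴ − 25x³ − 40x² + 35x. Remainder: 6x³ + 35x² + 51x − 42.
Step 2: lead(6x³ + 35x² + 51x − 42) ÷ lead(D) = 6x³ ÷ −x³ = −6. Subtract (−6)·D = 6x³ + 30x² + 48x − 42. Remainder: 5x² + 3x.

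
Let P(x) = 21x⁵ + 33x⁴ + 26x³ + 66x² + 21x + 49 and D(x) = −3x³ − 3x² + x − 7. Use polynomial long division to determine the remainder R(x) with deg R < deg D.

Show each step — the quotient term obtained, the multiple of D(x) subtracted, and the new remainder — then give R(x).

R(x) = 0

Step 1: lead(21x⁵ + 33x⁴ + 26x³ + 66x² + 21x + 49) ÷ lead(D) = 21x⁵ ÷ −3x³ = −7x². Subtract (−7x²)·D = 21x⁵ + 21x⁴ − 7x³ + 49x². Remainder: 12x⁴ + 33x³ + 17x² + 21x + 49.
Step 2: lead(12x⁴ + 33x³ + 17x² + 21x + 49) ÷ lead(D) = 12x⁴ ÷ −3x³ = −4x. Subtract (−4x)·D = 12x⁴ + 12x³ − 4x² + 28x. Remainder: 21x³ + 21x² − 7x + 49.
Step 3: lead(21x³ + 21x² − 7x + 49) ÷ lead(D) = 21x³ ÷ −3x³ = −7. Subtract (−7)·D = 21x³ + 21x² − 7x + 49. Remainder: 0.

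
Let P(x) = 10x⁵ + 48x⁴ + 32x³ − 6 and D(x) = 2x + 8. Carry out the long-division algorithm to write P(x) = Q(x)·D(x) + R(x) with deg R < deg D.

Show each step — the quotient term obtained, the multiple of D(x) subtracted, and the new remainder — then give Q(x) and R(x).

Q(x) = 5x⁴ + 4x³; R(x) = −6

Step 1: lead(10x⁵ + 48x⁴ + 32x³ − 6) ÷ lead(D) = 10x⁵ ÷ 2x = 5x⁴. Subtract (5x⁴)·D = 10x⁵ + 40x⁴. Remainder: 8x⁴ + 32x³ − 6.
Step 2: lead(8x⁴ + 32x³ − 6) ÷ lead(D) = 8x⁴ ÷ 2x = 4x³. Subtract (4x³)·D = 8x⁴ + 32x³. Remainder: −6.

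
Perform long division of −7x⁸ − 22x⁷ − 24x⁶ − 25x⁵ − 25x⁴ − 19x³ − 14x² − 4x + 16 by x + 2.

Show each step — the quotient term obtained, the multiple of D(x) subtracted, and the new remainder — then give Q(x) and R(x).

Q(x) = −7x⁷ − 8x⁶ − 8x⁵ − 9x⁴ − 7x³ − 5x² − 4x + 4; R(x) = 8

Step 1: lead(−7x⁸ − 22x⁷ − 24x⁶ − 25x⁵ − 25x⁴ − 19x³ − 14x² − 4x + 16) ÷ lead(D) = −7x⁸ ÷ x = −7x⁷. Subtract (−7x⁷)·D = −7x⁸ − 14x⁷. Remainder: −8x⁷ − 24x⁶ − 25x⁵ − 25x⁴ − 19x³ − 14x² − 4x + 16.
Step 2: lead(−8x⁷ − 24x⁶ − 25x⁵ − 25x⁴ − 19x³ − 14x² − 4x + 16) ÷ lead(D) = −8x⁷ ÷ x = −8x⁶. Subtract (−8x⁶)·D = −8x⁷ − 16x⁶. Remainder: −8x⁶ − 25x⁵ − 25x⁴ − 19x³ − 14x² − 4x + 16.
Step 3: lead(−8x⁶ − 25x⁵ − 25x⁴ − 19x³ − 14x² − 4x + 16) ÷ lead(D) = −8x⁶ ÷ x = −8x⁵. Subtract (−8x⁵)·D = −8x⁶ − 16x⁵. Remainder: −9x⁵ − 25x⁴ − 19x³ − 14x² − 4x + 16.
Step 4: lead(−9x⁵ − 25x⁴ − 19x³ − 14x² − 4x + 16) ÷ lead(D) = −9x⁵ ÷ x = −9x⁴. Subtract (−9x⁴)·D = −9x⁵ − 18x⁴. Remainder: −7x⁴ − 19x³ − 14x² − 4x + 16.
Step 5: lead(−7x⁴ − 19x³ − 14x² − 4x + 16) ÷ lead(D) = −7x⁴ ÷ x = −7x³. Subtract (−7x³)·D = −7x⁴ − 14x³. Remainder: −5x³ − 14x² − 4x + 16.
Step 6: lead(−5x³ − 14x² − 4x + 16) ÷ lead(D) = −5x³ ÷ x = −5x². Subtract (−5x²)·D = −5x³ − 10x². Remainder: −4x² − 4x + 16.
Step 7: lead(−4x² − 4x + 16) ÷ lead(D) = −4x² ÷ x = −4x. Subtract (−4x)·D = −4x² − 8x. Remainder: 4x + 16.
Step 8: lead(4x + 16) ÷ lead(D) = 4x ÷ x = 4. Subtract (4)·D = 4x + 8. Remainder: 8.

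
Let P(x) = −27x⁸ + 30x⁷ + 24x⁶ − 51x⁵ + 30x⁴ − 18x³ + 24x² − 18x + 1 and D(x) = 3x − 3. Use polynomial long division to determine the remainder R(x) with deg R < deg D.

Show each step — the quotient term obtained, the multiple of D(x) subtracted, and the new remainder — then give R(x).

R(x) = −5

Step 1: lead(−27x⁸ + 30x⁷ + 24x⁶ − 51x⁵ + 30x⁴ − 18x³ + 24x² − 18x + 1) ÷ lead(D) = −27x⁸ ÷ 3x = −9x⁷. Subtract (−9x⁷)·D = −27x⁸ + 27x⁷. Remainder: 3x⁷ + 24x⁶ − 51x⁵ + 30x⁴ − 18x³ + 24x² − 18x + 1.
Step 2: lead(3x⁷ + 24x⁶ − 51x⁵ + 30x⁴ − 18x³ + 24x² − 18x + 1) ÷ lead(D) = 3x⁷ ÷ 3x = x⁶. Subtract (x⁶)·D = 3x⁷ − 3x⁶. Remainder: 27x⁶ − 51x⁵ + 30x⁴ − 18x³ + 24x² − 18x + 1.
Step 3: lead(27x⁶ − 51x⁵ + 30x⁴ − 18x³ + 24x² − 18x + 1) ÷ lead(D) = 27x⁶ ÷ 3x = 9x⁵. Subtract (9x⁵)·D = 27x⁶ − 27x⁵. Remainder: −24x⁵ + 30x⁴ − 18x³ + 24x² − 18x + 1.
Step 4: lead(−24x⁵ + 30x⁴ − 18x³ + 24x² − 18x + 1) ÷ lead(D) = −24x⁵ ÷ 3x = −8x⁴. Subtract (−8x⁴)·D = −24x⁵ + 24x⁴. Remainder: 6x⁴ − 18x³ + 24x² − 18x + 1.
Step 5: lead(6x⁴ − 18x³ + 24x² − 18x + 1) ÷ lead(D) = 6x⁴ ÷ 3x = 2x³. Subtract (2x³)·D = 6x⁴ − 6x³. Remainder: −12x³ + 24x² − 18x + 1.
Step 6: lead(−12x³ + 24x² − 18x + 1) ÷ lead(D) = −12x³ ÷ 3x = −4x². Subtract (−4x²)·D = −12x³ + 12x². Remainder: 12x² − 18x + 1.
Step 7: lead(12x² − 18x + 1) ÷ lead(D) = 12x² ÷ 3x = 4x. Subtract (4x)·D = 12x² − 12x. Remainder: −6x + 1.
Step 8: lead(−6x + 1) ÷ lead(D) = −6x ÷ 3x = −2. Subtract (−2)·D = −6x + 6. Remainder: −5.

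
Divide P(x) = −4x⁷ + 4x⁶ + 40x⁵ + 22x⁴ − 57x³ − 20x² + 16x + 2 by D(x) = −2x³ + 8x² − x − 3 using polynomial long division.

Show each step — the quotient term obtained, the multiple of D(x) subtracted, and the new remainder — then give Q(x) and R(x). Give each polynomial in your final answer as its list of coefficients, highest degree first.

Q = [2, 6, 3, -5, -2]; R = [-1, -4]

Step 1: lead(−4x⁷ + 4x⁶ + 40x⁵ + 22x⁴ − 57x³ − 20x² + 16x + 2) ÷ lead(D) = −4x⁷ ÷ −2x³ = 2x⁴. Subtract (2x⁴)·D = −4x⁷ + 16x⁶ − 2x⁵ − 6x⁴. Remainder: −12x⁶ + 42x⁵ + 28x⁴ − 57x³ − 20x² + 16x + 2.
Step 2: lead(−12x⁶ + 42x⁵ + 28x⁴ − 57x³ − 20x² + 16x + 2) ÷ lead(D) = −12x⁶ ÷ −2x³ = 6x³. Subtract (6x³)·D = −12x⁶ + 48x⁵ − 6x⁴ − 18x³. Remainder: −6x⁵ + 34x⁴ − 39x³ − 20x² + 16x + 2.
Step 3: lead(−6x⁵ + 34x⁴ − 39x³ − 20x² + 16x + 2) ÷ lead(D) = −6x⁵ ÷ −2x³ = 3x². Subtract (3x²)·D = −6x⁵ + 24x⁴ − 3x³ − 9x². Remainder: 10x⁴ − 36x³ − 11x² + 16x + 2.
Step 4: lead(10x⁴ − 36x³ − 11x² + 16x + 2) ÷ lead(D) = 10x⁴ ÷ −2x³ = −5x. Subtract (−5x)·D = 10x⁴ − 40x³ + 5x² + 15x. Remainder: 4x³ − 16x² + x + 2.
Step 5: lead(4x³ − 16x² + x + 2) ÷ lead(D) = 4x³ ÷ −2x³ = −2. Subtract (−2)·D = 4x³ − 16x² + 2x + 6. Remainder: −x − 4.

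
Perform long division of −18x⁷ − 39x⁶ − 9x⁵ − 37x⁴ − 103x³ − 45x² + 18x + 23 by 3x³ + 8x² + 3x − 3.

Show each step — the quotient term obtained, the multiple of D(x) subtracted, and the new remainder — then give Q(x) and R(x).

Step 1: lead(−18x⁷ − 39x⁶ − 9x⁵ − 37x⁴ − 103x³ − 45x² + 18x + 23) ÷ lead(D) = −18x⁷ ÷ 3x³ = −6x⁴. Subtract (−6x⁴)·D = −18x⁷ − 48x⁶ − 18x⁵ + 18x⁴. Remainder: 9x⁶ + 9x⁵ − 55x⁴ − 103x³ − 45x² + 18x + 23.
Step 2: lead(9x⁶ + 9x⁵ − 55x⁴ − 103x³ − 45x² + 18x + 23) ÷ lead(D) = 9x⁶ ÷ 3x³ = 3x³. Subtract (3x³)·D = 9x⁶ + 24x⁵ + 9x⁴ − 9x³. Remainder: −15x⁵ − 64x⁴ − 94x³ − 45x² + 18x + 23.
Step 3: lead(−15x⁵ − 64x⁴ − 94x³ − 45x² + 18x + 23) ÷ lead(D) = −15x⁵ ÷ 3x³ = −5x². Subtract (−5x²)·D = −15x⁵ − 40x⁴ − 15x³ + 15x². Remainder: −24x⁴ − 79x³ − 60x² + 18x + 23.
Step 4: lead(−24x⁴ − 79x³ − 60x² + 18x + 23) ÷ lead(D) = −24x⁴ ÷ 3x³ = −8x. Subtract (−8x)·D = −24x⁴ − 64x³ − 24x² + 24x. Remainder: −15x³ − 36x² − 6x + 23.
Step 5: lead(−15x³ − 36x² − 6x + 23) ÷ lead(D) = −15x³ ÷ 3x³ = −5. Subtract (−5)·D = −15x³ − 40x² − 15x + 15. Remainder: 4x² + 9x + 8.

Q(x) = −6x⁴ + 3x³ − 5x² − 8x − 5; R(x) = 4x² + 9x + 8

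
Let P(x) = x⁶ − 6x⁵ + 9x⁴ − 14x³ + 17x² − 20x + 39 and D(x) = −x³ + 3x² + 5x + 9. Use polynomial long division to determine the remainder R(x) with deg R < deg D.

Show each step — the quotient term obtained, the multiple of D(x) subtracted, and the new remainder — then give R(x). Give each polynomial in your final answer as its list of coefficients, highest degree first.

R = [-6]

Step 1: lead(x⁶ − 6x⁵ + 9x⁴ − 14x³ + 17x² − 20x + 39) ÷ lead(D) = x⁶ ÷ −x³ = −x³. Subtract (−x³)·D = x⁶ − 3x⁵ − 5x⁴ − 9x³. Remainder: −3x⁵ + 14x⁴ − 5x³ + 17x² − 20x + 39.
Step 2: lead(−3x⁵ + 14x⁴ − 5x³ + 17x² − 20x + 39) ÷ lead(D) = −3x⁵ ÷ −x³ = 3x². Subtract (3x²)·D = −3x⁵ + 9x⁴ + 15x³ + 27x². Remainder: 5x⁴ − 20x³ − 10x² − 20x + 39.
Step 3: lead(5x⁴ − 20x³ − 10x² − 20x + 39) ÷ lead(D) = 5x⁴ ÷ −x³ = −5x. Subtract (−5x)·D = 5x⁴ − 15x³ − 25x² − 45x. Remainder: −5x³ + 15x² + 25x + 39.
Step 4: lead(−5x³ + 15x² + 25x + 39) ÷ lead(D) = −5x³ ÷ −x³ = 5. Subtract (5)·D = −5x³ + 15x² + 25x + 45. Remainder: −6.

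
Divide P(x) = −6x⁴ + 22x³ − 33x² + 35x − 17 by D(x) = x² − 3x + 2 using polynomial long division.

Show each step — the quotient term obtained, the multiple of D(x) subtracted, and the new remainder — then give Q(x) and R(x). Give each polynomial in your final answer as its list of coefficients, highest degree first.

Step 1: lead(−6x⁴ + 22x³ − 33x² + 35x − 17) ÷ lead(D) = −6x⁴ ÷ x² = −6x². Subtract (−6x²)·D = −6x⁴ + 18x³ − 12x². Remainder: 4x³ − 21x² + 35x − 17.
Step 2: lead(4x³ − 21x² + 35x − 17) ÷ lead(D) = 4x³ ÷ x² = 4x. Subtract (4x)·D = 4x³ − 12x² + 8x. Remainder: −9x² + 27x − 17.
Step 3: lead(−9x² + 27x − 17) ÷ lead(D) = −9x² ÷ x² = −9. Subtract (−9)·D = −9x² + 27x − 18. Remainder: 1.

Q = [-6, 4, -9]; R = [1]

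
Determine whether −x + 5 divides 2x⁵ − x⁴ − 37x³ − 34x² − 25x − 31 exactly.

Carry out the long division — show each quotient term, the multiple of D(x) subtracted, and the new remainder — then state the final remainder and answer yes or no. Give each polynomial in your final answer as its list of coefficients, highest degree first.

Step 1: lead(2x⁵ − x⁴ − 37x³ − 34x² − 25x − 31) ÷ lead(D) = 2x⁵ ÷ −x = −2x⁴. Subtract (−2x⁴)·D = 2x⁵ − 10x⁴. Remainder: 9x⁴ − 37x³ − 34x² − 25x − 31.
Step 2: lead(9x⁴ − 37x³ − 34x² − 25x − 31) ÷ lead(D) = 9x⁴ ÷ −x = −9x³. Subtract (−9x³)·D = 9x⁴ − 45x³. Remainder: 8x³ − 34x² − 25x − 31.
Step 3: lead(8x³ − 34x² − 25x − 31) ÷ lead(D) = 8x³ ÷ −x = −8x². Subtract (−8x²)·D = 8x³ − 40x². Remainder: 6x² − 25x − 31.
Step 4: lead(6x² − 25x − 31) ÷ lead(D) = 6x² ÷ −x = −6x. Subtract (−6x)·D = 6x² − 30x. Remainder: 5x − 31.
Step 5: lead(5x − 31) ÷ lead(D) = 5x ÷ −x = −5. Subtract (−5)·D = 5x − 25. Remainder: −6.

R = [-6], so D(x) is not a factor of P(x). no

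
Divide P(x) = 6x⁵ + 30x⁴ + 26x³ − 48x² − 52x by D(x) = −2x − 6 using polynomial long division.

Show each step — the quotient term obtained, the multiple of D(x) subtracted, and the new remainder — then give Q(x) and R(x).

Q(x) = −3x⁴ − 6x³ + 5x² + 9x − 1; R(x) = −6

Step 1: lead(6x⁵ + 30x⁴ + 26x³ − 48x² − 52x) ÷ lead(D) = 6x⁵ ÷ −2x = −3x⁴. Subtract (−3x⁴)·D = 6x⁵ + 18x⁴. Remainder: 12x⁴ + 26x³ − 48x² − 52x.
Step 2: lead(12x⁴ + 26x³ − 48x² − 52x) ÷ lead(D) = 12x⁴ ÷ −2x = −6x³. Subtract (−6x³)·D = 12x⁴ + 36x³. Remainder: −10x³ − 48x² − 52x.
Step 3: lead(−10x³ − 48x² − 52x) ÷ lead(D) = −10x³ ÷ −2x = 5x². Subtract (5x²)·D = −10x³ − 30x². Remainder: −18x² − 52x.
Step 4: lead(−18x² − 52x) ÷ lead(D) = −18x² ÷ −2x = 9x. Subtract (9x)·D = −18x² − 54x. Remainder: 2x.
Step 5: lead(2x) ÷ lead(D) = 2x ÷ −2x = −1. Subtract (−1)·D = 2x + 6. Remainder: −6.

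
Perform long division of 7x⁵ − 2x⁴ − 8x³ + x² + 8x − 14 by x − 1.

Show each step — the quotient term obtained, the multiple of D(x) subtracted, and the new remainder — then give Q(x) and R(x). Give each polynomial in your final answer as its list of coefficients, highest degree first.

Q = [7, 5, -3, -2, 6]; R = [-8]

Step 1: lead(7x⁵ − 2x⁴ − 8x³ + x² + 8x − 14) ÷ lead(D) = 7x⁵ ÷ x = 7x⁴. Subtract (7x⁴)·D = 7x⁵ − 7x⁴. Remainder: 5x⁴ − 8x³ + x² + 8x − 14.
Step 2: lead(5x⁴ − 8x³ + x² + 8x − 14) ÷ lead(D) = 5x⁴ ÷ x = 5x³. Subtract (5x³)·D = 5x⁴ − 5x³. Remainder: −3x³ + x² + 8x − 14.
Step 3: lead(−3x³ + x² + 8x − 14) ÷ lead(D) = −3x³ ÷ x = −3x². Subtract (−3x²)·D = −3x³ + 3x². Remainder: −2x² + 8x − 14.
Step 4: lead(−2x² + 8x − 14) ÷ lead(D) = −2x² ÷ x = −2x. Subtract (−2x)·D = −2x² + 2x. Remainder: 6x − 14.
Step 5: lead(6x − 14) ÷ lead(D) = 6x ÷ x = 6. Subtract (6)·D = 6x − 6. Remainder: −8.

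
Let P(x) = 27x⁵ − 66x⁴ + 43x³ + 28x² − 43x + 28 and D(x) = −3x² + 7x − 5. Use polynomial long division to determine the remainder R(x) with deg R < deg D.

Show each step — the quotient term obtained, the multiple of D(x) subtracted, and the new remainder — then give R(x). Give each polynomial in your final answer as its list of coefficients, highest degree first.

R = [8]

Step 1: lead(27x⁵ − 66x⁴ + 43x³ + 28x² − 43x + 28) ÷ lead(D) = 27x⁵ ÷ −3x² = −9x³. Subtract (−9x³)·D = 27x⁵ − 63x⁴ + 45x³. Remainder: −3x⁴ − 2x³ + 28x² − 43x + 28.
Step 2: lead(−3x⁴ − 2x³ + 28x² − 43x + 28) ÷ lead(D) = −3x⁴ ÷ −3x² = x². Subtract (x²)·D = −3x⁴ + 7x³ − 5x². Remainder: −9x³ + 33x² − 43x + 28.
Step 3: lead(−9x³ + 33x² − 43x + 28) ÷ lead(D) = −9x³ ÷ −3x² = 3x. Subtract (3x)·D = −9x³ + 21x² − 15x. Remainder: 12x² − 28x + 28.
Step 4: lead(12x² − 28x + 28) ÷ lead(D) = 12x² ÷ −3x² = −4. Subtract (−4)·D = 12x² − 28x + 20. Remainder: 8.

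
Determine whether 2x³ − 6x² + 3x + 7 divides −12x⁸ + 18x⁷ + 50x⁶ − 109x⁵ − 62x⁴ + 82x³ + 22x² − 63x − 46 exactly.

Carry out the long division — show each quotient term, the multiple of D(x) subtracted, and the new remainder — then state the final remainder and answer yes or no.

R(x) = 4x − 4, so D(x) is not a factor of P(x). no

Step 1: lead(−12x⁸ + 18x⁷ + 50x⁶ − 109x⁵ − 62x⁴ + 82x³ + 22x² − 63x − 46) ÷ lead(D) = −12x⁸ ÷ 2x³ = −6x⁵. Subtract (−6x⁵)·D = −12x⁸ + 36x⁷ − 18x⁶ − 42x⁵. Remainder: −18x⁷ + 68x⁶ − 67x⁵ − 62x⁴ + 82x³ + 22x² − 63x − 46.
Step 2: lead(−18x⁷ + 68x⁶ − 67x⁵ − 62x⁴ + 82x³ + 22x² − 63x − 46) ÷ lead(D) = −18x⁷ ÷ 2x³ = −9x⁴. Subtract (−9x⁴)·D = −18x⁷ + 54x⁶ − 27x⁵ − 63x⁴. Remainder: 14x⁶ − 40x⁵ + x⁴ + 82x³ + 22x² − 63x − 46.
Step 3: lead(14x⁶ − 40x⁵ + x⁴ + 82x³ + 22x² − 63x − 46) ÷ lead(D) = 14x⁶ ÷ 2x³ = 7x³. Subtract (7x³)·D = 14x⁶ − 42x⁵ + 21x⁴ + 49x³. Remainder: 2x⁵ − 20x⁴ + 33x³ + 22x² − 63x − 46.
Step 4: lead(2x⁵ − 20x⁴ + 33x³ + 22x² − 63x − 46) ÷ lead(D) = 2x⁵ ÷ 2x³ = x². Subtract (x²)·D = 2x⁵ − 6x⁴ + 3x³ + 7x². Remainder: −14x⁴ + 30x³ + 15x² − 63x − 46.
Step 5: lead(−14x⁴ + 30x³ + 15x² − 63x − 46) ÷ lead(D) = −14x⁴ ÷ 2x³ = −7x. Subtract (−7x)·D = −14x⁴ + 42x³ − 21x² − 49x. Remainder: −12x³ + 36x² − 14x − 46.
Step 6: lead(−12x³ + 36x² − 14x − 46) ÷ lead(D) = −12x³ ÷ 2x³ = −6. Subtract (−6)·D = −12x³ + 36x² − 18x − 42. Remainder: 4x − 4.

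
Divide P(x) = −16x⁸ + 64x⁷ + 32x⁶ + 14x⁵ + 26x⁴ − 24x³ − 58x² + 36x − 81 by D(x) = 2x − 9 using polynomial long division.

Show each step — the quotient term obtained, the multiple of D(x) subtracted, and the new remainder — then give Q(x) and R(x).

Step 1: lead(−16x⁸ + 64x⁷ + 32x⁶ + 14x⁵ + 26x⁴ − 24x³ − 58x² + 36x − 81) ÷ lead(D) = −16x⁸ ÷ 2x = −8x⁷. Subtract (−8x⁷)·D = −16x⁸ + 72x⁷. Remainder: −8x⁷ + 32x⁶ + 14x⁵ + 26x⁴ − 24x³ − 58x² + 36x − 81.
Step 2: lead(−8x⁷ + 32x⁶ + 14x⁵ + 26x⁴ − 24x³ − 58x² + 36x − 81) ÷ lead(D) = −8x⁷ ÷ 2x = −4x⁶. Subtract (−4x⁶)·D = −8x⁷ + 36x⁶. Remainder: −4x⁶ + 14x⁵ + 26x⁴ − 24x³ − 58x² + 36x − 81.
Step 3: lead(−4x⁶ + 14x⁵ + 26x⁴ − 24x³ − 58x² + 36x − 81) ÷ lead(D) = −4x⁶ ÷ 2x = −2x⁵. Subtract (−2x⁵)·D = −4x⁶ + 18x⁵. Remainder: −4x⁵ + 26x⁴ − 24x³ − 58x² + 36x − 81.
Step 4: lead(−4x⁵ + 26x⁴ − 24x³ − 58x² + 36x − 81) ÷ lead(D) = −4x⁵ ÷ 2x = −2x⁴. Subtract (−2x⁴)·D = −4x⁵ + 18x⁴. Remainder: 8x⁴ − 24x³ − 58x² + 36x − 81.
Step 5: lead(8x⁴ − 24x³ − 58x² + 36x − 81) ÷ lead(D) = 8x⁴ ÷ 2x = 4x³. Subtract (4x³)·D = 8x⁴ − 36x³. Remainder: 12x³ − 58x² + 36x − 81.
Step 6: lead(12x³ − 58x² + 36x − 81) ÷ lead(D) = 12x³ ÷ 2x = 6x². Subtract (6x²)·D = 12x³ − 54x². Remainder: −4x² + 36x − 81.
Step 7: lead(−4x² + 36x − 81) ÷ lead(D) = −4x² ÷ 2x = −2x. Subtract (−2x)·D = −4x² + 18x. Remainder: 18x − 81.
Step 8: lead(18x − 81) ÷ lead(D) = 18x ÷ 2x = 9. Subtract (9)·D = 18x − 81. Remainder: 0.

Q(x) = −8x⁷ − 4x⁶ − 2x⁵ − 2x⁴ + 4x³ + 6x² − 2x + 9; R(x) = 0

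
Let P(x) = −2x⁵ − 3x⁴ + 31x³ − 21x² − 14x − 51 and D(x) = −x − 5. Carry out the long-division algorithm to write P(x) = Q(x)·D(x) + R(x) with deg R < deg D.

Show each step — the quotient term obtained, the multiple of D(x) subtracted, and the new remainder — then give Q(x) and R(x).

Step 1: lead(−2x⁵ − 3x⁴ + 31x³ − 21x² − 14x − 51) ÷ lead(D) = −2x⁵ ÷ −x = 2x⁴. Subtract (2x⁴)·D = −2x⁵ − 10x⁴. Remainder: 7x⁴ + 31x³ − 21x² − 14x − 51.
Step 2: lead(7x⁴ + 31x³ − 21x² − 14x − 51) ÷ lead(D) = 7x⁴ ÷ −x = −7x³. Subtract (−7x³)·D = 7x⁴ + 35x³. Remainder: −4x³ − 21x² − 14x − 51.
Step 3: lead(−4x³ − 21x² − 14x − 51) ÷ lead(D) = −4x³ ÷ −x = 4x². Subtract (4x²)·D = −4x³ − 20x². Remainder: −x² − 14x − 51.
Step 4: lead(−x² − 14x − 51) ÷ lead(D) = −x² ÷ −x = x. Subtract (x)·D = −x² − 5x. Remainder: −9x − 51.
Step 5: lead(−9x − 51) ÷ lead(D) = −9x ÷ −x = 9. Subtract (9)·D = −9x − 45. Remainder: −6.

Q(x) = 2x⁴ − 7x³ + 4x² + x + 9; R(x) = −6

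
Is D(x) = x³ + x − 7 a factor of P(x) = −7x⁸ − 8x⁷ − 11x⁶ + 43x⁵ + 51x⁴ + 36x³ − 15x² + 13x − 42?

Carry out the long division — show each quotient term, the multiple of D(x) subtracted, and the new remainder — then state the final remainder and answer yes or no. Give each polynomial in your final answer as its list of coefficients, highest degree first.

Step 1: lead(−7x⁸ − 8x⁷ − 11x⁶ + 43x⁵ + 51x⁴ + 36x³ − 15x² + 13x − 42) ÷ lead(D) = −7x⁸ ÷ x³ = −7x⁵. Subtract (−7x⁵)·D = −7x⁸ − 7x⁶ + 49x⁵. Remainder: −8x⁷ − 4x⁶ − 6x⁵ + 51x⁴ + 36x³ − 15x² + 13x − 42.
Step 2: lead(−8x⁷ − 4x⁶ − 6x⁵ + 51x⁴ + 36x³ − 15x² + 13x − 42) ÷ lead(D) = −8x⁷ ÷ x³ = −8x⁴. Subtract (−8x⁴)·D = −8x⁷ − 8x⁵ + 56x⁴. Remainder: −4x⁶ + 2x⁵ − 5x⁴ + 36x³ − 15x² + 13x − 42.
Step 3: lead(−4x⁶ + 2x⁵ − 5x⁴ + 36x³ − 15x² + 13x − 42) ÷ lead(D) = −4x⁶ ÷ x³ = −4x³. Subtract (−4x³)·D = −4x⁶ − 4x⁴ + 28x³. Remainder: 2x⁵ − x⁴ + 8x³ − 15x² + 13x − 42.
Step 4: lead(2x⁵ − x⁴ + 8x³ − 15x² + 13x − 42) ÷ lead(D) = 2x⁵ ÷ x³ = 2x². Subtract (2x²)·D = 2x⁵ + 2x³ − 14x². Remainder: −x⁴ + 6x³ − x² + 13x − 42.
Step 5: lead(−x⁴ + 6x³ − x² + 13x − 42) ÷ lead(D) = −x⁴ ÷ x³ = −x. Subtract (−x)·D = −x⁴ − x² + 7x. Remainder: 6x³ + 6x − 42.
Step 6: lead(6x³ + 6x − 42) ÷ lead(D) = 6x³ ÷ x³ = 6. Subtract (6)·D = 6x³ + 6x − 42. Remainder: 0.

R = [0], so D(x) is a factor of P(x). yes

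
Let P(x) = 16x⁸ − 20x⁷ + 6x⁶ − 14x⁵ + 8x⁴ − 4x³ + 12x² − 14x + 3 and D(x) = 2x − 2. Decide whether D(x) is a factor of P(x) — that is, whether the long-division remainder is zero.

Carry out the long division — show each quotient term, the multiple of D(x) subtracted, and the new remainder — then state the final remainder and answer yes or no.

R(x) = −7, so D(x) is not a factor of P(x). no

Step 1: lead(16x⁸ − 20x⁷ + 6x⁶ − 14x⁵ + 8x⁴ − 4x³ + 12x² − 14x + 3) ÷ lead(D) = 16x⁸ ÷ 2x = 8x⁷. Subtract (8x⁷)·D = 16x⁸ − 16x⁷. Remainder: −4x⁷ + 6x⁶ − 14x⁵ + 8x⁴ − 4x³ + 12x² − 14x + 3.
Step 2: lead(−4x⁷ + 6x⁶ − 14x⁵ + 8x⁴ − 4x³ + 12x² − 14x + 3) ÷ lead(D) = −4x⁷ ÷ 2x = −2x⁶. Subtract (−2x⁶)·D = −4x⁷ + 4x⁶. Remainder: 2x⁶ − 14x⁵ + 8x⁴ − 4x³ + 12x² − 14x + 3.
Step 3: lead(2x⁶ − 14x⁵ + 8x⁴ − 4x³ + 12x² − 14x + 3) ÷ lead(D) = 2x⁶ ÷ 2x = x⁵. Subtract (x⁵)·D = 2x⁶ − 2x⁵. Remainder: −12x⁵ + 8x⁴ − 4x³ + 12x² − 14x + 3.
Step 4: lead(−12x⁵ + 8x⁴ − 4x³ + 12x² − 14x + 3) ÷ lead(D) = −12x⁵ ÷ 2x = −6x⁴. Subtract (−6x⁴)·D = −12x⁵ + 12x⁴. Remainder: −4x⁴ − 4x³ + 12x² − 14x + 3.
Step 5: lead(−4x⁴ − 4x³ + 12x² − 14x + 3) ÷ lead(D) = −4x⁴ ÷ 2x = −2x³. Subtract (−2x³)·D = −4x⁴ + 4x³. Remainder: −8x³ + 12x² − 14x + 3.
Step 6: lead(−8x³ + 12x² − 14x + 3) ÷ lead(D) = −8x³ ÷ 2x = −4x². Subtract (−4x²)·D = −8x³ + 8x². Remainder: 4x² − 14x + 3.
Step 7: lead(4x² − 14x + 3) ÷ lead(D) = 4x² ÷ 2x = 2x. Subtract (2x)·D = 4x² − 4x. Remainder: −10x + 3.
Step 8: lead(−10x + 3) ÷ lead(D) = −10x ÷ 2x = −5. Subtract (−5)·D = −10x + 10. Remainder: −7.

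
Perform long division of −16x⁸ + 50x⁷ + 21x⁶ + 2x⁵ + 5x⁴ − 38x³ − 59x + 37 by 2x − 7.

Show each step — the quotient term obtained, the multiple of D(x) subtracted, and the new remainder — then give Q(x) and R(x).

Q(x) = −8x⁷ − 3x⁶ + x⁴ + 6x³ + 2x² + 7x − 5; R(x) = 2

Step 1: lead(−16x⁸ + 50x⁷ + 21x⁶ + 2x⁵ + 5x⁴ − 38x³ − 59x + 37) ÷ lead(D) = −16x⁸ ÷ 2x = −8x⁷. Subtract (−8x⁷)·D = −16x⁸ + 56x⁷. Remainder: −6x⁷ + 21x⁶ + 2x⁵ + 5x⁴ − 38x³ − 59x + 37.
Step 2: lead(−6x⁷ + 21x⁶ + 2x⁵ + 5x⁴ − 38x³ − 59x + 37) ÷ lead(D) = −6x⁷ ÷ 2x = −3x⁶. Subtract (−3x⁶)·D = −6x⁷ + 21x⁶. Remainder: 2x⁵ + 5x⁴ − 38x³ − 59x + 37.
Step 3: lead(2x⁵ + 5x⁴ − 38x³ − 59x + 37) ÷ lead(D) = 2x⁵ ÷ 2x = x⁴. Subtract (x⁴)·D = 2x⁵ − 7x⁴. Remainder: 12x⁴ − 38x³ − 59x + 37.
Step 4: lead(12x⁴ − 38x³ − 59x + 37) ÷ lead(D) = 12x⁴ ÷ 2x = 6x³. Subtract (6x³)·D = 12x⁴ − 42x³. Remainder: 4x³ − 59x + 37.
Step 5: lead(4x³ − 59x + 37) ÷ lead(D) = 4x³ ÷ 2x = 2x². Subtract (2x²)·D = 4x³ − 14x². Remainder: 14x² − 59x + 37.
Step 6: lead(14x² − 59x + 37) ÷ lead(D) = 14x² ÷ 2x = 7x. Subtract (7x)·D = 14x² − 49x. Remainder: −10x + 37.
Step 7: lead(−10x + 37) ÷ lead(D) = −10x ÷ 2x = −5. Subtract (−5)·D = −10x + 35. Remainder: 2.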